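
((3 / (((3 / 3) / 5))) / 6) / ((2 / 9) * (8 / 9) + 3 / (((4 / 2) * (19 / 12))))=7695 / 3524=2.18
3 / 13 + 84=1095 / 13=84.23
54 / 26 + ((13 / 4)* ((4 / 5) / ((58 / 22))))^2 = 833512 / 273325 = 3.05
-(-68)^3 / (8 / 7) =275128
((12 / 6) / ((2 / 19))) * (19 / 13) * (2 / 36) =361 / 234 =1.54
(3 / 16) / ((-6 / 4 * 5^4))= -1 / 5000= -0.00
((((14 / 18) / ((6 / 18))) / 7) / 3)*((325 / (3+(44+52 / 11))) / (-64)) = -3575 / 327744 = -0.01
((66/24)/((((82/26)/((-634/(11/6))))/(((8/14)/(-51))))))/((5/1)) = 16484/24395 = 0.68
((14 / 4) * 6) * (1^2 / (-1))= -21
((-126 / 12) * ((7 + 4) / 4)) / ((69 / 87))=-6699 / 184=-36.41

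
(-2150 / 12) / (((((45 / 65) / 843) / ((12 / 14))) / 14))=-7853950 / 3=-2617983.33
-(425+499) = -924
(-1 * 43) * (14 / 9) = -66.89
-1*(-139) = 139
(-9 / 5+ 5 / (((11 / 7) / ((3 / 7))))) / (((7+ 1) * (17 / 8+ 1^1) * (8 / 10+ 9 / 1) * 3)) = -8 / 13475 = -0.00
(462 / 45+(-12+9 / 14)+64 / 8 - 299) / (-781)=61339 / 164010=0.37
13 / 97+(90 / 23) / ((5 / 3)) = 5537 / 2231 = 2.48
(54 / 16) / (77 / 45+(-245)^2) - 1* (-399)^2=-3440272475601 / 21609616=-159201.00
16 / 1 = 16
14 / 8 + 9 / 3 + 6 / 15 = 103 / 20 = 5.15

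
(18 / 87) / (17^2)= 6 / 8381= 0.00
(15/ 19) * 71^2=75615/ 19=3979.74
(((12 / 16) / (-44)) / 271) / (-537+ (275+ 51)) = 3 / 10063856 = 0.00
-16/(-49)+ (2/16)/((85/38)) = 6371/16660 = 0.38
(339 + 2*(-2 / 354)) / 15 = 60001 / 2655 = 22.60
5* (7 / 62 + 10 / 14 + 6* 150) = 1954795 / 434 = 4504.14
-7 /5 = -1.40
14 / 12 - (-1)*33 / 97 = 877 / 582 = 1.51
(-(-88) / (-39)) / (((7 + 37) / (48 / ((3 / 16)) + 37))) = -586 / 39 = -15.03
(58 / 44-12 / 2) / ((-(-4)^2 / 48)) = 309 / 22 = 14.05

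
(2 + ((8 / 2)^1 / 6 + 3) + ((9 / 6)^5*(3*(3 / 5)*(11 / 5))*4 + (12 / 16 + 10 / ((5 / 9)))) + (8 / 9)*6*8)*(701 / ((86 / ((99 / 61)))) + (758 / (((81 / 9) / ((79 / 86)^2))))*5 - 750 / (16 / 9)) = -48658354348703 / 4872484800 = -9986.35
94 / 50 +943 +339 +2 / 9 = 288923 / 225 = 1284.10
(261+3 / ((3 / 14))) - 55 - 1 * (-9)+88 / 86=230.02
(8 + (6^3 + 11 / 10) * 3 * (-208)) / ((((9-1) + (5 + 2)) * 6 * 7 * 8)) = -42332 / 1575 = -26.88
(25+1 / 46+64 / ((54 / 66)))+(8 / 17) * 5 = 743191 / 7038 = 105.60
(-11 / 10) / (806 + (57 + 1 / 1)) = -11 / 8640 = -0.00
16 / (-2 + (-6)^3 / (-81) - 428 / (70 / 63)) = -0.04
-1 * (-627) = 627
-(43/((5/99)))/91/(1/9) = -38313/455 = -84.20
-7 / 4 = -1.75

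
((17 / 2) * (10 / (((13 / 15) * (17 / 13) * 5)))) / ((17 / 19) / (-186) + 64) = 53010 / 226159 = 0.23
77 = 77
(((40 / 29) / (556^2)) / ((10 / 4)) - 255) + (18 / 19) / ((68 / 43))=-92082861341 / 361959614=-254.40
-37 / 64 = -0.58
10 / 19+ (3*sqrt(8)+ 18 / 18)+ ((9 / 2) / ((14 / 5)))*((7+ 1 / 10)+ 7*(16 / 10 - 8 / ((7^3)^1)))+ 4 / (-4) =6*sqrt(2)+ 1547117 / 52136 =38.16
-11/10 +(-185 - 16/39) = -72739/390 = -186.51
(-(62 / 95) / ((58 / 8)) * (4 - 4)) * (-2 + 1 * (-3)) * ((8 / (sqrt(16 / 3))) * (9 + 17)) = 0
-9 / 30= -3 / 10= -0.30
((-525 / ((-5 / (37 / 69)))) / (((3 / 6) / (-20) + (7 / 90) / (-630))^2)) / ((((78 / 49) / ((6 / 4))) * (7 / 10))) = 160744500000 / 1338623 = 120081.98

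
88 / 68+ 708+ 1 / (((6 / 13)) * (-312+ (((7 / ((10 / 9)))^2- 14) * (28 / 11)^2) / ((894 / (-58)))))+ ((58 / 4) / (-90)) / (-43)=20368055492440999 / 28716071568840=709.29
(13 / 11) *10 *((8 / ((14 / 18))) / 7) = 9360 / 539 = 17.37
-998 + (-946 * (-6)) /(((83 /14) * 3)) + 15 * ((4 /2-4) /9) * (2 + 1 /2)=-171113 /249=-687.20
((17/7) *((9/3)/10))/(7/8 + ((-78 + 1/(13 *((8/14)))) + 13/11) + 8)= -29172/2715055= -0.01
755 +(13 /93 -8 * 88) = 4756 /93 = 51.14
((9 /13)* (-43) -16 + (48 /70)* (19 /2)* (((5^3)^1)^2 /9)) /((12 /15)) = 15375025 /1092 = 14079.69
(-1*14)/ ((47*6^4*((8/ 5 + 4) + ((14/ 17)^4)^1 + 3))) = -0.00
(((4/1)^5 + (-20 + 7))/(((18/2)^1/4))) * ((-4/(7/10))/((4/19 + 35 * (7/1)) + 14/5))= -5122400/494781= -10.35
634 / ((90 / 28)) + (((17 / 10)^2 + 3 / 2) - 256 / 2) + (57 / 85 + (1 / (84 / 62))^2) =14028727 / 187425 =74.85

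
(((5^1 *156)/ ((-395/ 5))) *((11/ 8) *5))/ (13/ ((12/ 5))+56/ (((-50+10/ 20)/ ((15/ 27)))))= -3822390/ 269627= -14.18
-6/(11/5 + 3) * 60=-900/13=-69.23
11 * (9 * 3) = 297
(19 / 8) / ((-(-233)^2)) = -19 / 434312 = -0.00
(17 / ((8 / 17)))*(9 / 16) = 2601 / 128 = 20.32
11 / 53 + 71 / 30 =4093 / 1590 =2.57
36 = 36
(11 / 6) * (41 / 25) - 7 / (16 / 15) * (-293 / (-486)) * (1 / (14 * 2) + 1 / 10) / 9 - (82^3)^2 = -709186763091032423 / 2332800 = -304006671421.05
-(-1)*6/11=6/11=0.55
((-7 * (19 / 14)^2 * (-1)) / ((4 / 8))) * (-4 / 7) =-722 / 49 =-14.73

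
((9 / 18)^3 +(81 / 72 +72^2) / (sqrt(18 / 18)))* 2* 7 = 145187 / 2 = 72593.50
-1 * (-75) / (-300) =-1 / 4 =-0.25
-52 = -52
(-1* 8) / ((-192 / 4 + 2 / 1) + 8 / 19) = 76 / 433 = 0.18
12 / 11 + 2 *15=342 / 11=31.09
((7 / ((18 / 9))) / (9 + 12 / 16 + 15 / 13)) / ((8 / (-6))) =-13 / 54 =-0.24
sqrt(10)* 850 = 850* sqrt(10) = 2687.94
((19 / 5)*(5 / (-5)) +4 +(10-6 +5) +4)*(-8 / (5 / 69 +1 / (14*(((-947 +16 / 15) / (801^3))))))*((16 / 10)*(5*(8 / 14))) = 33083753472 / 2659543459025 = 0.01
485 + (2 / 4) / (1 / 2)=486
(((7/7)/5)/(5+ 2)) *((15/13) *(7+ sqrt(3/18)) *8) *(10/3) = 40 *sqrt(6)/273+ 80/13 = 6.51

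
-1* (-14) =14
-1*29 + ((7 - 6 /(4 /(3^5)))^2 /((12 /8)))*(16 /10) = 408893 /3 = 136297.67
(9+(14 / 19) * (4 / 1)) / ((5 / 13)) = 2951 / 95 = 31.06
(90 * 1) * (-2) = -180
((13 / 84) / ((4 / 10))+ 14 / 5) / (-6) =-2677 / 5040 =-0.53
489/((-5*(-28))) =489/140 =3.49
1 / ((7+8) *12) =1 / 180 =0.01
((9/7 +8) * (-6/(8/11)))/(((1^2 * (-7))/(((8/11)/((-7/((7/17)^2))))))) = -390/2023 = -0.19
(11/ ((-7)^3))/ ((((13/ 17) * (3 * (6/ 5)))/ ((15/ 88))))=-425/ 214032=-0.00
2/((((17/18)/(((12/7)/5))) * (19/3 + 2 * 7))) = 1296/36295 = 0.04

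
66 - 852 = -786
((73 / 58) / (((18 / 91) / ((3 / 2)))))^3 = 293151929707 / 337153536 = 869.49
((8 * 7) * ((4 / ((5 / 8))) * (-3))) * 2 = -10752 / 5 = -2150.40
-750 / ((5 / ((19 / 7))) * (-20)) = 285 / 14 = 20.36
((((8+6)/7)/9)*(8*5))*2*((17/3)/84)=680/567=1.20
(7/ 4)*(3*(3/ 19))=63/ 76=0.83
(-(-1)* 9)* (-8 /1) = -72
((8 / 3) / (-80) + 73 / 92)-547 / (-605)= 277901 / 166980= 1.66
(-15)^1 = -15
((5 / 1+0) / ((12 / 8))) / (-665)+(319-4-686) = -371.01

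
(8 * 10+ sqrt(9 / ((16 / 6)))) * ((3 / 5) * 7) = 63 * sqrt(6) / 20+ 336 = 343.72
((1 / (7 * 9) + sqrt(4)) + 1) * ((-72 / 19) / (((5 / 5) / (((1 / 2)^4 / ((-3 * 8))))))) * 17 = 85 / 168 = 0.51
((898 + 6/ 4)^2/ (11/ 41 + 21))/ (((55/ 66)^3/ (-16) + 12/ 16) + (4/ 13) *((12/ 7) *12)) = 1304101310148/ 241451677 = 5401.09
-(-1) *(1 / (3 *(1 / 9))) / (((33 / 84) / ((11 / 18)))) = 14 / 3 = 4.67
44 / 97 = 0.45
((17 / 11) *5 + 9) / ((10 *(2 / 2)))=92 / 55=1.67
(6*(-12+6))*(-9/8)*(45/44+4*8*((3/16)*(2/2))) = 25029/88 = 284.42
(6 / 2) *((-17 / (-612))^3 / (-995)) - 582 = -9006007681 / 15474240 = -582.00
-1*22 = -22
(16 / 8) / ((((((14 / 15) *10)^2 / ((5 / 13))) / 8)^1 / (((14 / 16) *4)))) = 45 / 182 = 0.25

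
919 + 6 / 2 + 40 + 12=974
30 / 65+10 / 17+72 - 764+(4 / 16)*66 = -298107 / 442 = -674.45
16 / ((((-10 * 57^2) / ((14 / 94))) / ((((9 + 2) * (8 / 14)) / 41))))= -352 / 31304115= -0.00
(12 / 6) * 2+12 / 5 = 32 / 5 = 6.40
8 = 8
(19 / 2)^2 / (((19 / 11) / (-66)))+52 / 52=-3447.50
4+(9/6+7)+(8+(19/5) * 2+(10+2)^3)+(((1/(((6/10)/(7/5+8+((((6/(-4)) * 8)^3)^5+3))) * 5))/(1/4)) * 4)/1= -2465123451933764213/30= -82170781731125473.77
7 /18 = 0.39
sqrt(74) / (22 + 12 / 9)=3 *sqrt(74) / 70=0.37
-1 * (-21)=21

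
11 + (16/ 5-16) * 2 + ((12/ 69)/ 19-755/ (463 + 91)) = -19311749/ 1210490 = -15.95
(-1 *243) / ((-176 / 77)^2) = -11907 / 256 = -46.51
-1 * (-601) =601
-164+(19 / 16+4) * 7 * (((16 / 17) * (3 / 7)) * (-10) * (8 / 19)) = -72892 / 323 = -225.67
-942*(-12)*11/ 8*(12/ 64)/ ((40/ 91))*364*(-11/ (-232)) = 114425.71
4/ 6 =2/ 3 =0.67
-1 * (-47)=47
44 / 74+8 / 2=170 / 37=4.59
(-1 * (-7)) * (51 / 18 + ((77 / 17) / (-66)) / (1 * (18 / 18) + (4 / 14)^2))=52409 / 2703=19.39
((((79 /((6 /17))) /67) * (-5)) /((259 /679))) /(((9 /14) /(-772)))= 3519922420 /66933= 52588.74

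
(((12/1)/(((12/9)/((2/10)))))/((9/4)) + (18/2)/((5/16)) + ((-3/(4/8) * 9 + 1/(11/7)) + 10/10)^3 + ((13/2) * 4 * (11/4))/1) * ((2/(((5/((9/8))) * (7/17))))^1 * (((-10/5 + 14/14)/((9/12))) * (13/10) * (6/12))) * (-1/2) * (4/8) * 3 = -542623101813/5324000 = -101920.19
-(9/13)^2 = -81/169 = -0.48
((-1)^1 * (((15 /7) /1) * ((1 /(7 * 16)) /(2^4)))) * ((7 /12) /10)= -1 /14336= -0.00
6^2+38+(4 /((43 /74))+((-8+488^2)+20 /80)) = 40973347 /172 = 238217.13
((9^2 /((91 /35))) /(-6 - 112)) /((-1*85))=81 /26078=0.00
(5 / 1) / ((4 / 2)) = 5 / 2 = 2.50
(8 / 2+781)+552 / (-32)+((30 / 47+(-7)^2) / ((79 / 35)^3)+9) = 72398101631 / 92691332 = 781.07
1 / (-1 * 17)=-1 / 17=-0.06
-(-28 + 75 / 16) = 373 / 16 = 23.31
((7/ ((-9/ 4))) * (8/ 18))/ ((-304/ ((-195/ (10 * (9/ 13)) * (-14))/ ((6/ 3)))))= 8281/ 9234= 0.90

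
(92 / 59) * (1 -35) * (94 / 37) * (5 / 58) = -735080 / 63307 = -11.61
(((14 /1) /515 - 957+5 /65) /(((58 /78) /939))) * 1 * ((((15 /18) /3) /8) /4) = -1002604417 /95584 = -10489.25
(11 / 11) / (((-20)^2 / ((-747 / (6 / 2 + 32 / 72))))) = -6723 / 12400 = -0.54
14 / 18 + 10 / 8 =73 / 36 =2.03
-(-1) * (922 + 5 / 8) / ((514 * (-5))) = -7381 / 20560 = -0.36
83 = 83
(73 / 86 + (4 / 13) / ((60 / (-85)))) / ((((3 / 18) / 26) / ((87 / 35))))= 48198 / 301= 160.13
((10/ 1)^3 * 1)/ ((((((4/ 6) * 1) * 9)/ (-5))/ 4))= -10000/ 3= -3333.33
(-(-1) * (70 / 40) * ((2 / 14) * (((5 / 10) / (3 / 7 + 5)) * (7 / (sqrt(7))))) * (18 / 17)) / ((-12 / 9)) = -189 * sqrt(7) / 10336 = -0.05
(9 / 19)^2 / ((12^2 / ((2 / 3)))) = 3 / 2888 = 0.00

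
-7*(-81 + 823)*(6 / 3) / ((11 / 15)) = -155820 / 11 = -14165.45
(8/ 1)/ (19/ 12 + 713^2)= 96/ 6100447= 0.00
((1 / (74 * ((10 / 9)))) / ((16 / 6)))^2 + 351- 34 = 11109709529 / 35046400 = 317.00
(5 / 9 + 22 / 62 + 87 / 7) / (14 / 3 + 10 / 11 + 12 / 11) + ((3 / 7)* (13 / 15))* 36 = 200147 / 13020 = 15.37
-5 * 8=-40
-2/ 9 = -0.22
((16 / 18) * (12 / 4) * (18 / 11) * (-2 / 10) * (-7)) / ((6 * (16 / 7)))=49 / 110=0.45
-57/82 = -0.70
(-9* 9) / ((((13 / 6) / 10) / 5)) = -1869.23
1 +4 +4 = 9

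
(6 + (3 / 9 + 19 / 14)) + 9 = 701 / 42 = 16.69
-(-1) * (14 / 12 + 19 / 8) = 85 / 24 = 3.54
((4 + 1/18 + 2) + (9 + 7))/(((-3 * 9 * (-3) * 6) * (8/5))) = 0.03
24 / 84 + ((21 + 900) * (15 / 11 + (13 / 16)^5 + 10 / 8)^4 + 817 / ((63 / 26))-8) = 80032370083734811278788390078311079 / 1115092624273600502053006737408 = 71771.95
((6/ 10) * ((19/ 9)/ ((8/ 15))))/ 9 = 19/ 72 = 0.26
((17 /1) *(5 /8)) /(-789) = -85 /6312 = -0.01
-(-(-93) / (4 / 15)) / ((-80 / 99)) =27621 / 64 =431.58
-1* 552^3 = -168196608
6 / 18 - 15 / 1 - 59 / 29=-1453 / 87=-16.70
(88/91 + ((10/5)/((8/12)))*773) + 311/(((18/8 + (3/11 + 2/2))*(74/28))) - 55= 1199485736/521885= 2298.37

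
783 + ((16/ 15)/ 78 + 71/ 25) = 2298622/ 2925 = 785.85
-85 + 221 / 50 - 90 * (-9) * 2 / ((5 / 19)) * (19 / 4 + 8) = 3920421 / 50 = 78408.42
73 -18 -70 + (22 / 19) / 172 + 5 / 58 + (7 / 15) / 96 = -508432069 / 34117920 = -14.90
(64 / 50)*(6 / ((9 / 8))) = 512 / 75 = 6.83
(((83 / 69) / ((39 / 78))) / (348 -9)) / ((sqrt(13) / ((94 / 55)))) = 15604 * sqrt(13) / 16724565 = 0.00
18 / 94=0.19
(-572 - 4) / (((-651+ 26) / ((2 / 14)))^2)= -576 / 19140625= -0.00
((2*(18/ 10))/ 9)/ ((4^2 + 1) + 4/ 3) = 6/ 275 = 0.02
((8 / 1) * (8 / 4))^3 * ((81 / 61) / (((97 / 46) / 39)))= 595206144 / 5917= 100592.55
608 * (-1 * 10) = -6080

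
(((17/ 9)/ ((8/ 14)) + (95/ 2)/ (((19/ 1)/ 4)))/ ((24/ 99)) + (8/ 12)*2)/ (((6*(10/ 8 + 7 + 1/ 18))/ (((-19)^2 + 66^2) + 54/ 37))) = 942224451/ 177008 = 5323.06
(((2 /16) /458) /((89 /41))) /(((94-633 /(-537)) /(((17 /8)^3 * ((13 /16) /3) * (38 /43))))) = 8905957229 /2935541695315968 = 0.00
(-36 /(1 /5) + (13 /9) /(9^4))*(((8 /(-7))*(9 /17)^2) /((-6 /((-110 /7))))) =668096440 /4424301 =151.01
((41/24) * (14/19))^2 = 82369/51984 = 1.58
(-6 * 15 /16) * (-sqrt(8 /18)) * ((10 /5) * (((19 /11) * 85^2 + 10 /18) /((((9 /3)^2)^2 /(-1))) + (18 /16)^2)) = -392121905 /342144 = -1146.07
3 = 3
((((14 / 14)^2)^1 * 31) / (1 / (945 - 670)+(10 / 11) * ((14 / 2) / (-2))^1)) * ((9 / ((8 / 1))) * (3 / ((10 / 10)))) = -230175 / 6992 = -32.92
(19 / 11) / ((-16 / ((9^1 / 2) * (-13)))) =2223 / 352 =6.32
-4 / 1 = -4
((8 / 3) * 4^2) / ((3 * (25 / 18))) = 256 / 25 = 10.24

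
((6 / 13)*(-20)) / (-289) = 120 / 3757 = 0.03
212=212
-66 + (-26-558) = -650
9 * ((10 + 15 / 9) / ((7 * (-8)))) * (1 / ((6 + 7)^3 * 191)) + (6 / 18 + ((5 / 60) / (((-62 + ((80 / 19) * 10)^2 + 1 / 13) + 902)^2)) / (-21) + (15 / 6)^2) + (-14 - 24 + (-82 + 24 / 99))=-3599136092716425512950117 / 31801723373664170814888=-113.17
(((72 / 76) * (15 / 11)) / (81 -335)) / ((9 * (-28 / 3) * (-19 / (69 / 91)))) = -3105 / 1284999716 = -0.00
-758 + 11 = -747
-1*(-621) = 621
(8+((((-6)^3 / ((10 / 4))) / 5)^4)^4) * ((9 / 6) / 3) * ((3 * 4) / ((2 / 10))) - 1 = 8828586966655129580831063285918757246620131 / 4656612873077392578125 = 1895924614583781203015.58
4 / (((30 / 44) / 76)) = 6688 / 15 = 445.87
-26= -26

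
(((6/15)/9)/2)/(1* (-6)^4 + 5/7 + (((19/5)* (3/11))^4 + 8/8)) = 12810875/748783525563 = 0.00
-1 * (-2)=2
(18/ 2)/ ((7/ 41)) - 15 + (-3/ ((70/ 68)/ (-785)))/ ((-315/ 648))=-4668.44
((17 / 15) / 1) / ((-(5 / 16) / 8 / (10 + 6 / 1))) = -34816 / 75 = -464.21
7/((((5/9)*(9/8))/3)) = 168/5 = 33.60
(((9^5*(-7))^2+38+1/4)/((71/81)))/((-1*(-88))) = 2214956352.54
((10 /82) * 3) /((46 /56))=420 /943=0.45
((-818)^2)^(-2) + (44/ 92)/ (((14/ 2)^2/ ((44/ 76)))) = 54174958233909/ 9587176695902288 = 0.01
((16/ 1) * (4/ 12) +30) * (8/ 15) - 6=578/ 45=12.84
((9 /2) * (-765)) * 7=-48195 /2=-24097.50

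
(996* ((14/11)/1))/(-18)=-2324/33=-70.42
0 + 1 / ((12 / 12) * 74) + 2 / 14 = 81 / 518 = 0.16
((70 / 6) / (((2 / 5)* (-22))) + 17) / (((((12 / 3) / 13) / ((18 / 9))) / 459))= 46764.10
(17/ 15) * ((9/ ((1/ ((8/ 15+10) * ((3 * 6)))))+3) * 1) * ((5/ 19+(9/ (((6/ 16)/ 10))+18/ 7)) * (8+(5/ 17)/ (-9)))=16023607501/ 4275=3748212.28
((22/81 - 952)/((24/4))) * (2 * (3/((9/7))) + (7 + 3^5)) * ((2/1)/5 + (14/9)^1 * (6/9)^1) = -1142597144/19683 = -58049.95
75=75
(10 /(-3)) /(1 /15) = -50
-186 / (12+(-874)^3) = 93 / 333813806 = 0.00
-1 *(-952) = 952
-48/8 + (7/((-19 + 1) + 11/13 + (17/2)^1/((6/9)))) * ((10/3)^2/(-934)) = -5756722/962487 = -5.98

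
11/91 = 0.12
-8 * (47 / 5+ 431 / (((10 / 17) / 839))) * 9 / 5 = -8852323.68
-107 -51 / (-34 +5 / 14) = -16561 / 157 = -105.48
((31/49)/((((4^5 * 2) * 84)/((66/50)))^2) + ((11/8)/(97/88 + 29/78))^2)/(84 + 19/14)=2242601040773438587231/219999297018213171200000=0.01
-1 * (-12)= 12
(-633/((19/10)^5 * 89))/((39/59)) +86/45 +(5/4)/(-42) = 10445089460363/7219413288360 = 1.45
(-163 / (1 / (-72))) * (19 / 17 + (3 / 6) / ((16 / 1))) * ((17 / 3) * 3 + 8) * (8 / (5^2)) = 1833750 / 17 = 107867.65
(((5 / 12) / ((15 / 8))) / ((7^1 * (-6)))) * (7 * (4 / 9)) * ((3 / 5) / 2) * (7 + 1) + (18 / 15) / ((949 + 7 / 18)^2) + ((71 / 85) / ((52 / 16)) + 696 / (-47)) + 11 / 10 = -6629528612598187 / 491403726663174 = -13.49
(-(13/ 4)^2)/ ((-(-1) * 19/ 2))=-169/ 152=-1.11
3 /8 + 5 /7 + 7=453 /56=8.09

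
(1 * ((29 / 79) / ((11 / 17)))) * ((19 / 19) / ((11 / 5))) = 2465 / 9559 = 0.26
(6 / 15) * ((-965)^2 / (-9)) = -372490 / 9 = -41387.78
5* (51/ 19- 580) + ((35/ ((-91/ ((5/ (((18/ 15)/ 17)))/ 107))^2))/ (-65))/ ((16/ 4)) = -2886.58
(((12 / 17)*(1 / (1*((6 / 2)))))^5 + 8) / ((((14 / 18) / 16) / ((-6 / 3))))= -467377920 / 1419857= -329.17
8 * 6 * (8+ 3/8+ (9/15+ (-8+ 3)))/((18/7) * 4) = 371/20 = 18.55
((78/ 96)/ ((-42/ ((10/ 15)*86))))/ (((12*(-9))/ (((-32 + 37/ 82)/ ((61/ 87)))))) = -41937857/ 90756288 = -0.46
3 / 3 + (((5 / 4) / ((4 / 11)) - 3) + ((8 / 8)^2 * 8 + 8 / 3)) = 12.10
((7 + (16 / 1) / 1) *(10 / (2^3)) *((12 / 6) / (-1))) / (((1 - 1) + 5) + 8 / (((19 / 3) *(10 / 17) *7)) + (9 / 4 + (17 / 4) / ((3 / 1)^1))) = -6.41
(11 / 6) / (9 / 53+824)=53 / 23826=0.00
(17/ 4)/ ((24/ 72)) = 51/ 4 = 12.75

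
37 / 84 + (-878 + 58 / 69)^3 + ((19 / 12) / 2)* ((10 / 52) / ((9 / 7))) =-322807965296870587 / 478309104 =-674894043.62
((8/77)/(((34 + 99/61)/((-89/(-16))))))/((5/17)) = 92293/1673210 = 0.06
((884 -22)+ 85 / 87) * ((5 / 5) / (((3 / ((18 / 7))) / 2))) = 300316 / 203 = 1479.39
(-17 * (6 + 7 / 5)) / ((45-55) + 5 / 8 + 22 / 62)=155992 / 11185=13.95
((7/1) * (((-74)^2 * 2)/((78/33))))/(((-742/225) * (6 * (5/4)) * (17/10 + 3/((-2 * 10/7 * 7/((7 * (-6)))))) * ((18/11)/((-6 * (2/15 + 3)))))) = 7785503/4134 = 1883.29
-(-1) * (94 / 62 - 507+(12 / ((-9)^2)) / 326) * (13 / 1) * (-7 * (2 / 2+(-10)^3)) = -232200468136 / 5053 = -45952991.91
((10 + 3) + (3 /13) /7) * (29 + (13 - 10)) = 37952 /91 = 417.05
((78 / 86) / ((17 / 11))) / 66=13 / 1462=0.01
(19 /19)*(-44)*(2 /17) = -88 /17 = -5.18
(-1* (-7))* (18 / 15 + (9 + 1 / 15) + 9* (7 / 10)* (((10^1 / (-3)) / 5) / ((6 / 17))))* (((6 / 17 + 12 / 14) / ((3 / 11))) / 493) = -4312 / 41905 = -0.10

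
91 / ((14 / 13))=169 / 2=84.50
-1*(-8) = 8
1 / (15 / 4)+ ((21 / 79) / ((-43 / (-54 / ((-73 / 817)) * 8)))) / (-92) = 1176944 / 1989615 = 0.59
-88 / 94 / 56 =-11 / 658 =-0.02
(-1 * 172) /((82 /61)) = -5246 /41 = -127.95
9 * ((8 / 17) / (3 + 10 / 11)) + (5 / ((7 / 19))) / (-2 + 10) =113797 / 40936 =2.78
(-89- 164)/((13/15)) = -3795/13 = -291.92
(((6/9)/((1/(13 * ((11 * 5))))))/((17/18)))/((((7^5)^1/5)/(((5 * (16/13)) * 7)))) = 264000/40817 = 6.47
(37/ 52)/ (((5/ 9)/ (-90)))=-2997/ 26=-115.27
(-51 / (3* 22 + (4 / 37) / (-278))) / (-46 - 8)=87431 / 6109848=0.01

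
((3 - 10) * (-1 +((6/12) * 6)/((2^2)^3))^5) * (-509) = -3009296620463/1073741824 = -2802.63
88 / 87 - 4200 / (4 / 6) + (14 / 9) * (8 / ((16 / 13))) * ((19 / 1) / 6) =-9814075 / 1566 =-6266.97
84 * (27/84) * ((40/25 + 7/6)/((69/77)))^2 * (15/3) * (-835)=-6821095127/6348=-1074526.64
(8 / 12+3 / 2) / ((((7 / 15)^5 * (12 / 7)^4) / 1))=40625 / 3584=11.34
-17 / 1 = -17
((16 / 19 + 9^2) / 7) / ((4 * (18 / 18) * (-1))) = -1555 / 532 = -2.92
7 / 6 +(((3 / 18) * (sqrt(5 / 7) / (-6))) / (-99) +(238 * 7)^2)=sqrt(35) / 24948 +16653343 / 6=2775557.17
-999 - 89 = -1088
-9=-9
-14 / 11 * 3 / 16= -21 / 88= -0.24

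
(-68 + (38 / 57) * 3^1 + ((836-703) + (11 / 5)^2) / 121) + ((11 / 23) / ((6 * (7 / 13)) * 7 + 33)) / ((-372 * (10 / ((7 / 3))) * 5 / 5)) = -7282294142917 / 112275682200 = -64.86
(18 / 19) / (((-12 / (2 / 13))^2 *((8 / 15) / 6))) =45 / 25688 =0.00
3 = 3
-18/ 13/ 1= -18/ 13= -1.38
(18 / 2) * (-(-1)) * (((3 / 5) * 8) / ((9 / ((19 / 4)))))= 114 / 5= 22.80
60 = 60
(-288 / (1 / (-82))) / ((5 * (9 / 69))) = 181056 / 5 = 36211.20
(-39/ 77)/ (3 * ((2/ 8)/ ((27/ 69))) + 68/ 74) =-17316/ 96943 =-0.18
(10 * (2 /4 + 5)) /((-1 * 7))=-55 /7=-7.86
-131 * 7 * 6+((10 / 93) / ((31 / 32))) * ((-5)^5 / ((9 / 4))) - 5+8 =-146682553 / 25947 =-5653.16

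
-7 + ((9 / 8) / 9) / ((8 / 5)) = -443 / 64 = -6.92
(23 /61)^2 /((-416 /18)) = -4761 /773968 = -0.01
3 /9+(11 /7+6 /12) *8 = 355 /21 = 16.90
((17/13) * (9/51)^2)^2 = 81/48841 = 0.00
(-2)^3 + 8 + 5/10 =1/2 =0.50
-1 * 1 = -1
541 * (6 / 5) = 3246 / 5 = 649.20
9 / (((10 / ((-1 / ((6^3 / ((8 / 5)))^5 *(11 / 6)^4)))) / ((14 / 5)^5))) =-4302592 / 14071230615234375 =-0.00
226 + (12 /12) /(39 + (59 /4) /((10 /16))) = 70743 /313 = 226.02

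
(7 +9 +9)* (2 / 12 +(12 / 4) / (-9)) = -25 / 6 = -4.17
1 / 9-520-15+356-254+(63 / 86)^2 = -28779095 / 66564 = -432.35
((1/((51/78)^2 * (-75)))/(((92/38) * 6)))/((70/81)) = -28899/11632250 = -0.00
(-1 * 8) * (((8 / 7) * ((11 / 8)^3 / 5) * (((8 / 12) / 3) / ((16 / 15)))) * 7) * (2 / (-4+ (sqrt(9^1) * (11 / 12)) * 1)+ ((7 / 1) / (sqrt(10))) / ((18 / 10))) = 1331 / 120 - 9317 * sqrt(10) / 3456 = 2.57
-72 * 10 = -720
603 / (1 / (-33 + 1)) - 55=-19351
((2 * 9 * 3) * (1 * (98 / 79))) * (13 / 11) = 79.17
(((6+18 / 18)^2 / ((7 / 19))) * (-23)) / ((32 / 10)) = -15295 / 16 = -955.94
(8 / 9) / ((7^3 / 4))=32 / 3087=0.01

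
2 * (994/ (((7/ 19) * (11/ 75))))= 404700/ 11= 36790.91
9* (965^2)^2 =7804620005625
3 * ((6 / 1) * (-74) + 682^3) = 951642372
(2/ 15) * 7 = 14/ 15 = 0.93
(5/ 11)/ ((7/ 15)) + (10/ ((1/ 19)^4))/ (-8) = -50173285/ 308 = -162900.28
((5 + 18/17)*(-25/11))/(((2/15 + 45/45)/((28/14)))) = -77250/3179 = -24.30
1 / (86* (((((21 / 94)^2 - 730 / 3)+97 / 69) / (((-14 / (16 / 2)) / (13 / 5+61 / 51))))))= 272071485 / 12276492568912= 0.00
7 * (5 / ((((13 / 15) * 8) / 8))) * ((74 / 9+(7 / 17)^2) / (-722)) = -293825 / 625974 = -0.47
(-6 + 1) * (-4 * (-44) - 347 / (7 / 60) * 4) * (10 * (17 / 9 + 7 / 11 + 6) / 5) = 692485120 / 693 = 999257.03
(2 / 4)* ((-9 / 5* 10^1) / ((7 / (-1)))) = 9 / 7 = 1.29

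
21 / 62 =0.34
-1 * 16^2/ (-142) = 128/ 71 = 1.80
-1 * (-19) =19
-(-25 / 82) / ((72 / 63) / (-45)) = -12.00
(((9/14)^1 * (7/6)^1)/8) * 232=21.75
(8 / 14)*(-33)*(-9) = 1188 / 7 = 169.71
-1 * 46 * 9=-414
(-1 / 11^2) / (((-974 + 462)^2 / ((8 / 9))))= -1 / 35684352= -0.00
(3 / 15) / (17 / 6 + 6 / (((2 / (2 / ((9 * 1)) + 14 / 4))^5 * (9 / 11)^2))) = 816293376 / 828389845895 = 0.00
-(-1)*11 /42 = 11 /42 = 0.26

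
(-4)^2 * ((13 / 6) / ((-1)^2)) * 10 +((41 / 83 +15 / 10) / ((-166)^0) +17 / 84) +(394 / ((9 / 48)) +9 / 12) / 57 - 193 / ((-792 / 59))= 1166065795 / 2914296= 400.12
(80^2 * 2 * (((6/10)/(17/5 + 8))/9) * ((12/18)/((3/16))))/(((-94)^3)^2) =6400/16589212391331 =0.00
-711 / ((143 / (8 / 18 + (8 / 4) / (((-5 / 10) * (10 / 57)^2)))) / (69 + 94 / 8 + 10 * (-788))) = -71819830383 / 14300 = -5022365.76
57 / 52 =1.10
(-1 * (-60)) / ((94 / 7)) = 210 / 47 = 4.47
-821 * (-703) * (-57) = -32898291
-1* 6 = -6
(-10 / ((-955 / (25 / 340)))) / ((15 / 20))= 10 / 9741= 0.00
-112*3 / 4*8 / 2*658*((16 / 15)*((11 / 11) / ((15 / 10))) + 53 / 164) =-140630392 / 615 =-228667.30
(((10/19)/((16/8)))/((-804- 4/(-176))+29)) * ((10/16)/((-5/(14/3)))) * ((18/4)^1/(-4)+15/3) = 11935/15549144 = 0.00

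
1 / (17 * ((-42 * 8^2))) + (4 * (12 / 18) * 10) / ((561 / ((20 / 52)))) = 0.02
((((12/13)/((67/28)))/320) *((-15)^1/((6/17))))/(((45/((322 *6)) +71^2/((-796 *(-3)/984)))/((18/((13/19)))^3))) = -228768113607012/509412384331331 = -0.45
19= 19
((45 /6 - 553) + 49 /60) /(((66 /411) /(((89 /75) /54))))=-36225403 /486000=-74.54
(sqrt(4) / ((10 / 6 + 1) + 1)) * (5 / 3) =0.91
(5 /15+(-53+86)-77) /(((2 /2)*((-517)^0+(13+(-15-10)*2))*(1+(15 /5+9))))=131 /1404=0.09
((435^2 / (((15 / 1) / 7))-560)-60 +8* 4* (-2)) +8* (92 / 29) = 2541745 / 29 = 87646.38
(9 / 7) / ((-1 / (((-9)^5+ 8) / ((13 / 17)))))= 99266.74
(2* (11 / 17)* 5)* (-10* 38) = -41800 / 17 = -2458.82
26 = 26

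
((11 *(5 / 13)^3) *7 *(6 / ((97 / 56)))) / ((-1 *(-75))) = 43120 / 213109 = 0.20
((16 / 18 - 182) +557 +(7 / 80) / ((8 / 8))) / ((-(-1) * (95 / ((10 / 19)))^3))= 270703 / 4234129290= 0.00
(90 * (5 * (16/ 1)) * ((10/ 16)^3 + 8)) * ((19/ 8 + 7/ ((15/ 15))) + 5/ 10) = 75028275/ 128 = 586158.40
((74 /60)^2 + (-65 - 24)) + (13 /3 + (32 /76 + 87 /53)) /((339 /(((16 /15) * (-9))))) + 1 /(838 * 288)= -6687186305921 /76285486400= -87.66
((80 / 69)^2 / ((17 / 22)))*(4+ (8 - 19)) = -985600 / 80937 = -12.18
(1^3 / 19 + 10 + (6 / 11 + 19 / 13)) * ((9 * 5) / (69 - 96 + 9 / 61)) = -4996815 / 247247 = -20.21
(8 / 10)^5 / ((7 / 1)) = 1024 / 21875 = 0.05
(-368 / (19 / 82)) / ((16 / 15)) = -28290 / 19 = -1488.95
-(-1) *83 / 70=83 / 70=1.19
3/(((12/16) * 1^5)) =4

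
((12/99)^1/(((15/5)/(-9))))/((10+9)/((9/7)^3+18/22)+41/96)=-710784/13451713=-0.05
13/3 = 4.33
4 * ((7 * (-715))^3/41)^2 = 37403889798297367675.49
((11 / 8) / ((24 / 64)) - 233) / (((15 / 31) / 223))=-4756144 / 45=-105692.09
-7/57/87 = -7/4959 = -0.00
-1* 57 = -57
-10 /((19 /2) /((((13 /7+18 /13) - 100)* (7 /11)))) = 176100 /2717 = 64.81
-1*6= -6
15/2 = 7.50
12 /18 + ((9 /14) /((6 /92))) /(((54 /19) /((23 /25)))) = 12151 /3150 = 3.86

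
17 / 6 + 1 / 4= 37 / 12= 3.08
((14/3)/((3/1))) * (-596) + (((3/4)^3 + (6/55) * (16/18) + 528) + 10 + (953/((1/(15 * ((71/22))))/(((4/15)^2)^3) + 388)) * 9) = -757865179462807/2051958870720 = -369.34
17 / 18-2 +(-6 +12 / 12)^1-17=-23.06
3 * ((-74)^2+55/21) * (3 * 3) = 1035459/7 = 147922.71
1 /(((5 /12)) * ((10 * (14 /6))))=18 /175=0.10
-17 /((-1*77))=17 /77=0.22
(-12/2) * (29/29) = -6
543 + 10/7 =3811/7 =544.43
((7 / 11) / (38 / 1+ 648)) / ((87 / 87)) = 1 / 1078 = 0.00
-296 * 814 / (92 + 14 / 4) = -481888 / 191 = -2522.97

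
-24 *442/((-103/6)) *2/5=127296/515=247.18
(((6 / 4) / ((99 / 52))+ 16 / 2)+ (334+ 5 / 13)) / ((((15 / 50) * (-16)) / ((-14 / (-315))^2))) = -147221 / 1042470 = -0.14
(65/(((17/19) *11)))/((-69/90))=-37050/4301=-8.61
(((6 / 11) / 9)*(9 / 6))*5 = 5 / 11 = 0.45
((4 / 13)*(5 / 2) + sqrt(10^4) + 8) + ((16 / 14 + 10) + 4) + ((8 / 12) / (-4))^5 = 87682085 / 707616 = 123.91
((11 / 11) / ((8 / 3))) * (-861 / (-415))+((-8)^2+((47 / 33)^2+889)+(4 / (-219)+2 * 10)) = 257539822271 / 263930040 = 975.79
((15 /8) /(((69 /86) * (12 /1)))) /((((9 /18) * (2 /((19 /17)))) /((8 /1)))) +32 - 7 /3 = 24561 /782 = 31.41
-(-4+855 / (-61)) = 1099 / 61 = 18.02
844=844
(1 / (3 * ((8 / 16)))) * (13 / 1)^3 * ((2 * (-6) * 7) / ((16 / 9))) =-138411 / 2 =-69205.50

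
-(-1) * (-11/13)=-11/13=-0.85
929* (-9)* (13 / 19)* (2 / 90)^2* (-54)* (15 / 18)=12077 / 95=127.13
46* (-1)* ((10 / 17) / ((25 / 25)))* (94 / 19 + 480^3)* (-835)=807089392905400 / 323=2498728770604.95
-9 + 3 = -6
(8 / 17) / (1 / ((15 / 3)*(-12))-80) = -480 / 81617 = -0.01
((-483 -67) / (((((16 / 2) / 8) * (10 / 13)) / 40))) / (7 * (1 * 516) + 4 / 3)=-2145 / 271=-7.92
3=3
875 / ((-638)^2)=875 / 407044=0.00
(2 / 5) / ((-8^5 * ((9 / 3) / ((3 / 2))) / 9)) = -9 / 163840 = -0.00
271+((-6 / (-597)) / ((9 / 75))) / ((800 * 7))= 18120145 / 66864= 271.00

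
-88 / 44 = -2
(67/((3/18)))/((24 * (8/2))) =67/16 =4.19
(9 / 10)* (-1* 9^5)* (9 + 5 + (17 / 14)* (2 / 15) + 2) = -300618459 / 350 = -858909.88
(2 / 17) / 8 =1 / 68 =0.01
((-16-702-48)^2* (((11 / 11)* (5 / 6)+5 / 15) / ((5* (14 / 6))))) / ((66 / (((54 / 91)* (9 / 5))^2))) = 11549118348 / 11386375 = 1014.29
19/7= 2.71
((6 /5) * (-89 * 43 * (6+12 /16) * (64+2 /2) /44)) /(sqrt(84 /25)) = -6716385 * sqrt(21) /1232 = -24982.42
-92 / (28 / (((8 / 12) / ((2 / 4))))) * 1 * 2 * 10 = -1840 / 21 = -87.62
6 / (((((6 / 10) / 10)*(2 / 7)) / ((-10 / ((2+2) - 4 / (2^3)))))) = -1000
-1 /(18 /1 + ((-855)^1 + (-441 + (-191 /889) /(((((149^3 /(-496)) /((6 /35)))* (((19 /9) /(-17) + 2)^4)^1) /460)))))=139664552170852830947 /178491269018067758427834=0.00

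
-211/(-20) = 211/20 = 10.55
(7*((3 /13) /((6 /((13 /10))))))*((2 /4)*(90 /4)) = 63 /16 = 3.94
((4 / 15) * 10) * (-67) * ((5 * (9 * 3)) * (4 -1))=-72360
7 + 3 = 10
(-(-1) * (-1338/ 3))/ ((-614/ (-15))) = -3345/ 307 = -10.90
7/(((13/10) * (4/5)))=175/26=6.73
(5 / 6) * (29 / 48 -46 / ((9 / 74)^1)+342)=-25645 / 864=-29.68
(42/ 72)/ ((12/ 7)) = 0.34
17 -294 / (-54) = 202 / 9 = 22.44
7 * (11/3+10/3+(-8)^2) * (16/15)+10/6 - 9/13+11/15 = 103709/195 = 531.84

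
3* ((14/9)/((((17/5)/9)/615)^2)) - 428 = 3574102558/289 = 12367136.88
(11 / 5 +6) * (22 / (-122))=-451 / 305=-1.48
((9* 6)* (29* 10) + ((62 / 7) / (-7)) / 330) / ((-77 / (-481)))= 97824.13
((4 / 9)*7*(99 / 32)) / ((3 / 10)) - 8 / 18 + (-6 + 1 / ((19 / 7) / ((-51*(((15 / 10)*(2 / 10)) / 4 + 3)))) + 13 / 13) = -212989 / 6840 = -31.14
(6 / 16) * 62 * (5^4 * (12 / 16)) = 174375 / 16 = 10898.44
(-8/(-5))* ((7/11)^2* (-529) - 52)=-257704/605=-425.96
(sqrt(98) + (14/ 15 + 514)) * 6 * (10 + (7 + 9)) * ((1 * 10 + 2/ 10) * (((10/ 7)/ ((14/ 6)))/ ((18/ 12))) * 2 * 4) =254592 * sqrt(2)/ 7 + 655489536/ 245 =2726902.85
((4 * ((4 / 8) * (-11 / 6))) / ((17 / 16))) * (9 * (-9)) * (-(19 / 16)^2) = -107217 / 272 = -394.18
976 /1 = 976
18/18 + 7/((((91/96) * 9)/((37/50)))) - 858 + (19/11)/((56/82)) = -256415239/300300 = -853.86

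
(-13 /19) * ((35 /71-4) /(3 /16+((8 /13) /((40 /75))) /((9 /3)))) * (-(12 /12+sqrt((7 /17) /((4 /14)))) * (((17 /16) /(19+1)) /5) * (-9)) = 378729 /944300+378729 * sqrt(34) /4586600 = 0.88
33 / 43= 0.77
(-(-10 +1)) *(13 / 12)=39 / 4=9.75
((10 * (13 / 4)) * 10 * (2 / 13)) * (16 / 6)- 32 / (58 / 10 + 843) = 424280 / 3183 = 133.30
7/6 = 1.17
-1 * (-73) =73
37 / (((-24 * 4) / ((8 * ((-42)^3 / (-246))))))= -38073 / 41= -928.61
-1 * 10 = -10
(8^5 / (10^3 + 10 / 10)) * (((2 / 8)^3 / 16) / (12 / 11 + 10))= 16 / 5551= 0.00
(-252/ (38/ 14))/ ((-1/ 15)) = 26460/ 19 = 1392.63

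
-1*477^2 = -227529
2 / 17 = 0.12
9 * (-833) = -7497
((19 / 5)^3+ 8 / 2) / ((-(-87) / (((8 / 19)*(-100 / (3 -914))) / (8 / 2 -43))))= -78496 / 97882395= -0.00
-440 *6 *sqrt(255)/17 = -2640 *sqrt(255)/17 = -2479.85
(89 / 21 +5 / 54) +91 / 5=42583 / 1890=22.53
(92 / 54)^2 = 2.90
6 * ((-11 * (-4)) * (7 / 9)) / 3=616 / 9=68.44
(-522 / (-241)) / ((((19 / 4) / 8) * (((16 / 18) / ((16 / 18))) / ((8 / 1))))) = 133632 / 4579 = 29.18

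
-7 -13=-20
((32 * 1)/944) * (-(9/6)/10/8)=-3/4720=-0.00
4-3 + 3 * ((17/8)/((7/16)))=109/7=15.57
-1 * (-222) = 222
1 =1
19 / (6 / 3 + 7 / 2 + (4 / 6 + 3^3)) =0.57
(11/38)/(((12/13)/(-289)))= -41327/456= -90.63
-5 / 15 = -1 / 3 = -0.33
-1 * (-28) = 28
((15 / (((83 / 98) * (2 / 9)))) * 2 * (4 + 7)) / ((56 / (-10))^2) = 37125 / 664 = 55.91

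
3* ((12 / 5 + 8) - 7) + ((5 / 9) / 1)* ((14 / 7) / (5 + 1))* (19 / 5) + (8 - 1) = 2417 / 135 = 17.90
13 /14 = 0.93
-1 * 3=-3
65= 65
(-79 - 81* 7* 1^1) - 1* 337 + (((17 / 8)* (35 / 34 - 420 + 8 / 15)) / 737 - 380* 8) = -4024.21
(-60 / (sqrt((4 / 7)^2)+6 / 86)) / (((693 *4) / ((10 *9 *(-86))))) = 554700 / 2123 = 261.28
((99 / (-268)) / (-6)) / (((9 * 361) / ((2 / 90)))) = 11 / 26121960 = 0.00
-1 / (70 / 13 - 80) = 13 / 970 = 0.01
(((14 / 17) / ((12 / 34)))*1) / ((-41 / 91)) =-637 / 123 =-5.18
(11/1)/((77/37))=37/7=5.29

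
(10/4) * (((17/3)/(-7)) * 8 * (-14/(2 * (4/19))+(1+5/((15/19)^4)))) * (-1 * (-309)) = 1374256591/14175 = 96949.32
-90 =-90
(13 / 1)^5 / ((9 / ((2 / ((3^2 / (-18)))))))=-1485172 / 9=-165019.11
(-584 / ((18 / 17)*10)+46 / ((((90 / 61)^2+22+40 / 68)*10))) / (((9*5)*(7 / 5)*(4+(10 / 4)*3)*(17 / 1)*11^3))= -75982699 / 22659788213370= -0.00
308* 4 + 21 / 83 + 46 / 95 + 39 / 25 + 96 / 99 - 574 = 860324794 / 1301025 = 661.27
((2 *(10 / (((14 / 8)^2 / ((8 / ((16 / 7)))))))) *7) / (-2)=-80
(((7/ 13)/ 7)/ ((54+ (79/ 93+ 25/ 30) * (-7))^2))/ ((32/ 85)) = 735165/ 6413639336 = 0.00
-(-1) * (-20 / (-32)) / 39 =5 / 312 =0.02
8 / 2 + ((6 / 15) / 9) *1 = 182 / 45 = 4.04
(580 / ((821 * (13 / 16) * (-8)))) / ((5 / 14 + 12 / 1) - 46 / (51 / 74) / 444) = -2484720 / 279066931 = -0.01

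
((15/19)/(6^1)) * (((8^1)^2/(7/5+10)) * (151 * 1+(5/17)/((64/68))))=40350/361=111.77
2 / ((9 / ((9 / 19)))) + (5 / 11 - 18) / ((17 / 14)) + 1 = -47411 / 3553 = -13.34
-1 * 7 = -7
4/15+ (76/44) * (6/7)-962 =-1109092/1155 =-960.25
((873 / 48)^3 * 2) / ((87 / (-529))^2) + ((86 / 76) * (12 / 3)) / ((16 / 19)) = 444863.83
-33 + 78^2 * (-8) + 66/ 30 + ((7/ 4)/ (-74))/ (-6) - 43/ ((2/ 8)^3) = -456918589/ 8880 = -51454.80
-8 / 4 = -2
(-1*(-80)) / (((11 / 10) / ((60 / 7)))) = 48000 / 77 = 623.38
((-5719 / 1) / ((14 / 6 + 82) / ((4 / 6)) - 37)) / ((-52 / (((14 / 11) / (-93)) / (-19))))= 2107 / 2380521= 0.00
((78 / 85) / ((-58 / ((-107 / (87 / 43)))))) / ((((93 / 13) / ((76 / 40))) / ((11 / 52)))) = 12500917 / 265924200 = 0.05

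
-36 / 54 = -2 / 3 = -0.67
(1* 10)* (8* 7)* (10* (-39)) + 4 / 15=-3275996 / 15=-218399.73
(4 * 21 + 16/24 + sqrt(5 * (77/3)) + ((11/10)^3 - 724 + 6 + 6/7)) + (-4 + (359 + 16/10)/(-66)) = -147980639/231000 + sqrt(1155)/3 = -629.28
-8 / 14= -4 / 7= -0.57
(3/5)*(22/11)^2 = 12/5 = 2.40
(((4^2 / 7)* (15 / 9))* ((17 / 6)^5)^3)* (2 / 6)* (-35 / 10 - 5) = -243305959378334342405 / 3702706753536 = -65710296.70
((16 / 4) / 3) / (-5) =-4 / 15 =-0.27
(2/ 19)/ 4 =1/ 38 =0.03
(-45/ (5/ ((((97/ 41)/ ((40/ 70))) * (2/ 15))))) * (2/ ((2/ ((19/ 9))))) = -10.49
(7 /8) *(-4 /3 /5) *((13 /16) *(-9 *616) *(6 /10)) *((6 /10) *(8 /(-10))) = -189189 /625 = -302.70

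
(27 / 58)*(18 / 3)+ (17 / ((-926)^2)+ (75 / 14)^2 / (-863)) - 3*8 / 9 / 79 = 339694931448161 / 124607791078638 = 2.73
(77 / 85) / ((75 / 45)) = 231 / 425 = 0.54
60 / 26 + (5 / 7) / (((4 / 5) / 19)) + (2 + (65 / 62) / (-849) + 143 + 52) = 2071898807 / 9580116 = 216.27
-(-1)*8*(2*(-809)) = -12944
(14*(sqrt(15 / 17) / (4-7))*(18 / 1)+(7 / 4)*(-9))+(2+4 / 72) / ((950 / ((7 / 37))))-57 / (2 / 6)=-1596709 / 8550-84*sqrt(255) / 17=-265.65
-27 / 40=-0.68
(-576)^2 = 331776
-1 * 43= -43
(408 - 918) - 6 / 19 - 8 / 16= -19411 / 38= -510.82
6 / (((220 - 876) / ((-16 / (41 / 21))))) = 0.07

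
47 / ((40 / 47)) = 2209 / 40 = 55.22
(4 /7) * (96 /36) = 32 /21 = 1.52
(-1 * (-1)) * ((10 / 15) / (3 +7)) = 1 / 15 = 0.07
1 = 1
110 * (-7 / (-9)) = 770 / 9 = 85.56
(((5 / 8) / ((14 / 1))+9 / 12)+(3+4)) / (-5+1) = -873 / 448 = -1.95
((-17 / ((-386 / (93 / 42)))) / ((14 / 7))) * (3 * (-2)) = -1581 / 5404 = -0.29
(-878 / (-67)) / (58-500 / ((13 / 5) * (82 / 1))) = 233987 / 993744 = 0.24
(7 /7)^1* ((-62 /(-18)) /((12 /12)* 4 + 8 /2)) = 31 /72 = 0.43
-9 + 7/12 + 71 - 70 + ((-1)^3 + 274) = 3187/12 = 265.58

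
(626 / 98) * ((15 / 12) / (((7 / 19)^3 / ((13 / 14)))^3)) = 1109498724712024595 / 21703138331168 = 51121.58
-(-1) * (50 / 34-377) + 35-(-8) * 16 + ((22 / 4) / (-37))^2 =-19782731 / 93092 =-212.51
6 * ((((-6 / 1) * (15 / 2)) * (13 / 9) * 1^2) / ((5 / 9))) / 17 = -702 / 17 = -41.29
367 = 367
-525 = -525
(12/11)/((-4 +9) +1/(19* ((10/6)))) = 570/2629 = 0.22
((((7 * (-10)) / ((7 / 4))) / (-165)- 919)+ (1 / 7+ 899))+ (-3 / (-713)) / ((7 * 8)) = -25844725 / 1317624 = -19.61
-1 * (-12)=12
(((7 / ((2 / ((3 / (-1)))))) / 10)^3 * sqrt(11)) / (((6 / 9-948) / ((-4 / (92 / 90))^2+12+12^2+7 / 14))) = 103067559 * sqrt(11) / 490912000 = 0.70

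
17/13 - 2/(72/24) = 25/39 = 0.64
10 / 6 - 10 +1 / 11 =-272 / 33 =-8.24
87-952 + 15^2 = -640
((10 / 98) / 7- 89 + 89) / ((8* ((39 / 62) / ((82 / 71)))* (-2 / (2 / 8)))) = -6355 / 15196272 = -0.00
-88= -88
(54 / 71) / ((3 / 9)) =162 / 71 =2.28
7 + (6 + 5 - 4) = 14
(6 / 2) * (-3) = -9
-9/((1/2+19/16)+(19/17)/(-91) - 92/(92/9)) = 222768/181303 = 1.23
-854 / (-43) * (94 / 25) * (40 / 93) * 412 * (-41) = -10848177536 / 19995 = -542544.51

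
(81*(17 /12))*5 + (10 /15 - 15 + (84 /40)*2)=33817 /60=563.62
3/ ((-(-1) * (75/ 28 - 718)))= -84/ 20029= -0.00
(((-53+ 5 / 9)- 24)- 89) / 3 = -1489 / 27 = -55.15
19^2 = 361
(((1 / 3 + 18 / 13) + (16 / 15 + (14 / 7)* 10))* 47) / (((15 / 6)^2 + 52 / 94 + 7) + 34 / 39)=39258348 / 537985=72.97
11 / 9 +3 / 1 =38 / 9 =4.22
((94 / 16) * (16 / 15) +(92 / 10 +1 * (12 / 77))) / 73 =18044 / 84315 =0.21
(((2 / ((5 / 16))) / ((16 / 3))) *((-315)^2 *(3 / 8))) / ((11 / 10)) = 893025 / 22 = 40592.05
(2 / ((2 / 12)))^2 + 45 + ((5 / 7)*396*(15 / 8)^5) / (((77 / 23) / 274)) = 107713511181 / 200704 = 536678.45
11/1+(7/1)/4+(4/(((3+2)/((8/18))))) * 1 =2359/180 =13.11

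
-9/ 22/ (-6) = 3/ 44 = 0.07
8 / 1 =8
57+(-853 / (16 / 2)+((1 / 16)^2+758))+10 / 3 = 546595 / 768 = 711.71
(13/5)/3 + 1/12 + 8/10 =7/4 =1.75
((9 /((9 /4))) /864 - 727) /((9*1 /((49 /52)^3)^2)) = -2173511170460231 /38434065186816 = -56.55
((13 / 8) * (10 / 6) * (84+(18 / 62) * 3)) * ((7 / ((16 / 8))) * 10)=1995175 / 248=8045.06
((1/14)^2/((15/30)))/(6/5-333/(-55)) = 55/39102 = 0.00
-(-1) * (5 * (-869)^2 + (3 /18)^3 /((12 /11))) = 9786886571 /2592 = 3775805.00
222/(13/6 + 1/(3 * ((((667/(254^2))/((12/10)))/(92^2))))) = 193140/284904541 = 0.00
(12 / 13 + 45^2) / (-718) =-26337 / 9334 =-2.82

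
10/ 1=10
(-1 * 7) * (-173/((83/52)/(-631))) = -478738.94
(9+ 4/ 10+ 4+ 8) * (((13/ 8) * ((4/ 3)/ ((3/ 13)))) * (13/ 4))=235079/ 360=653.00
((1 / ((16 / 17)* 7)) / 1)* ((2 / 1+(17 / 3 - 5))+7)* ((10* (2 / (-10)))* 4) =-493 / 42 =-11.74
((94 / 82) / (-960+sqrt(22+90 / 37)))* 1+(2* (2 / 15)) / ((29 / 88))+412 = 31380792671924 / 76017888645 -47* sqrt(8362) / 699015068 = 412.81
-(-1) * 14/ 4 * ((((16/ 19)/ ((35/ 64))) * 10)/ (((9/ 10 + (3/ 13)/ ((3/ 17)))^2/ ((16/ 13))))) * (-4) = -85196800/ 1565011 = -54.44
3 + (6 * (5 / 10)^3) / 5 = 63 / 20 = 3.15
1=1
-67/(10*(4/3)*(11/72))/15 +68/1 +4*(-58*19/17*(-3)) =3944249/4675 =843.69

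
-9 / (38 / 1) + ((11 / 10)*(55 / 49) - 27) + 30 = 3722 / 931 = 4.00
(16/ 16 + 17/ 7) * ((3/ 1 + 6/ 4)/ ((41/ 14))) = 216/ 41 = 5.27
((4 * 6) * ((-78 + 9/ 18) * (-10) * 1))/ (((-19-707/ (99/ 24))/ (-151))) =92683800/ 6283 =14751.52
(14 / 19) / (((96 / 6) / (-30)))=-105 / 76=-1.38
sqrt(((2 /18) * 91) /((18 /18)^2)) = sqrt(91) /3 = 3.18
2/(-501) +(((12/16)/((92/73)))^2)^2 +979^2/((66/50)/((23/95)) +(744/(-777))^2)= 67934769021338039540711383/451440009783982620672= 150484.60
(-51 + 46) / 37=-5 / 37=-0.14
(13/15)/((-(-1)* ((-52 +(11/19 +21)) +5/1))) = -247/7245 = -0.03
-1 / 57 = -0.02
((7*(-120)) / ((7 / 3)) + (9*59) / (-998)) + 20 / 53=-19050023 / 52894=-360.15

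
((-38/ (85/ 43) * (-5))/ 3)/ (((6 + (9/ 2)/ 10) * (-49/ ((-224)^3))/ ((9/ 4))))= 43581440/ 17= 2563614.12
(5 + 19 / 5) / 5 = 1.76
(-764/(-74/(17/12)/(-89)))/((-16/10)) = 1444915/1776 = 813.58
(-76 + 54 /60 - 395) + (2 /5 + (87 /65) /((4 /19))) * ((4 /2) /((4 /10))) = -113441 /260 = -436.31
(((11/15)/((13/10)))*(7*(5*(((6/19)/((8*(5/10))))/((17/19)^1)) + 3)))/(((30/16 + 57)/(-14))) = -8624/2669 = -3.23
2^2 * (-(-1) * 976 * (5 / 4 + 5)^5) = 595703125 / 16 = 37231445.31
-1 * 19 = -19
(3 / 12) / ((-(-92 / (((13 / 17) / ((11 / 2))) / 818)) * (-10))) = -13 / 281457440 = -0.00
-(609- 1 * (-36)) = -645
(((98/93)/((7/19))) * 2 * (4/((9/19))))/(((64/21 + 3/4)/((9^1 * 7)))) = 7924672/9889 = 801.36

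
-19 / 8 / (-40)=19 / 320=0.06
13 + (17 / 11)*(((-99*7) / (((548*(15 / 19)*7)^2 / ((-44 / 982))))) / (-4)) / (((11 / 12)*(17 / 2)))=83861767817 / 6450905300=13.00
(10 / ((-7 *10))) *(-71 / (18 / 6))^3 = 357911 / 189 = 1893.71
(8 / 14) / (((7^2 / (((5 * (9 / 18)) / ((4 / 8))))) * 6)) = 0.01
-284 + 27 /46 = -283.41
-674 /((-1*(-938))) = -0.72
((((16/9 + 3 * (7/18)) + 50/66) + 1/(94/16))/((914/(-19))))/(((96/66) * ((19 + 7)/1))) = -684665/321669504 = -0.00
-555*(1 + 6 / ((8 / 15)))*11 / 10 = -59829 / 8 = -7478.62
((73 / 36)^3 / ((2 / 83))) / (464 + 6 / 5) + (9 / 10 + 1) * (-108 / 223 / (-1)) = 402694739837 / 242003738880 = 1.66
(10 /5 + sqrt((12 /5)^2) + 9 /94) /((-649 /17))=-35921 /305030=-0.12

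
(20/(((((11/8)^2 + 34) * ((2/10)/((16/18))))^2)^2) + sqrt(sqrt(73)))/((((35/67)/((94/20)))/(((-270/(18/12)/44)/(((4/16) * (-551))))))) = 1081988161208320000/861021176943821154723 + 56682 * 73^(1/4)/212135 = 0.78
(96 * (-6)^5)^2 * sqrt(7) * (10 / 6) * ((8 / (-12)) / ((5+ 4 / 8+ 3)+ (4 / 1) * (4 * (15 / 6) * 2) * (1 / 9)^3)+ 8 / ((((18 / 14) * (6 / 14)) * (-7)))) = -25083825000284160 * sqrt(7) / 12553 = -5286828876046.89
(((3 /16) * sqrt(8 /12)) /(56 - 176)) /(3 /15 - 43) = sqrt(6) /82176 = 0.00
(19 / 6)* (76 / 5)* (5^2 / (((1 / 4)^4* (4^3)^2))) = 1805 / 24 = 75.21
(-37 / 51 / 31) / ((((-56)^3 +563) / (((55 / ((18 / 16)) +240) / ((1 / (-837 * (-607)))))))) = 58393400 / 2975901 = 19.62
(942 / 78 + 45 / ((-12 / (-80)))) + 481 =10310 / 13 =793.08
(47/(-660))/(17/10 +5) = -47/4422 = -0.01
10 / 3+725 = 2185 / 3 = 728.33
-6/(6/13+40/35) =-273/73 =-3.74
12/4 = 3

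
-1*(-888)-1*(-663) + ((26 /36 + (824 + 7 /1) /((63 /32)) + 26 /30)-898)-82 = 994.68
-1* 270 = -270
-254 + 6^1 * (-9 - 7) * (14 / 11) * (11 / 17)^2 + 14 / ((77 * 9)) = -8730232 / 28611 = -305.14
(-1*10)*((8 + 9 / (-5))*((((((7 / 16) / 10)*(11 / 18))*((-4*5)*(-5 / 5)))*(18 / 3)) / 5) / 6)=-6.63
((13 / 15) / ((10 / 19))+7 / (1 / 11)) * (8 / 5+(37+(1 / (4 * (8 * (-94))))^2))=146105121869 / 48128000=3035.76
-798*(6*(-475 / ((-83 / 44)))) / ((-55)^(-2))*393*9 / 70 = -15295470003000 / 83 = -184282771120.48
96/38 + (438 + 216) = 12474/19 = 656.53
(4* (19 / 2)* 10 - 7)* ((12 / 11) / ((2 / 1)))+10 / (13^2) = 378332 / 1859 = 203.51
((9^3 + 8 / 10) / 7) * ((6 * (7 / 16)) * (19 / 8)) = 207993 / 320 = 649.98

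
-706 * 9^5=-41688594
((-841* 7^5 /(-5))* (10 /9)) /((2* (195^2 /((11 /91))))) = 22211651 /4448925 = 4.99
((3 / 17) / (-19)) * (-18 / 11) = 54 / 3553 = 0.02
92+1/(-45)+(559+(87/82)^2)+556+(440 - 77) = 475384481/302580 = 1571.10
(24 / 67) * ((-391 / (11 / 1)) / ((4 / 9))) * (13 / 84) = -45747 / 10318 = -4.43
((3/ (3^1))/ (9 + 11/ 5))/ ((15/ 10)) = 5/ 84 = 0.06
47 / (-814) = -47 / 814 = -0.06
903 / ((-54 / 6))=-301 / 3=-100.33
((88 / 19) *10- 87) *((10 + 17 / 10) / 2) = -90441 / 380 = -238.00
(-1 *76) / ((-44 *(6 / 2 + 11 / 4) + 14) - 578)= 4 / 43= 0.09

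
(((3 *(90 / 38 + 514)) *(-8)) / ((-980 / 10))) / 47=117732 / 43757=2.69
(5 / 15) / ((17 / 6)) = 2 / 17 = 0.12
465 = 465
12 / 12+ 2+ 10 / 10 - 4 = 0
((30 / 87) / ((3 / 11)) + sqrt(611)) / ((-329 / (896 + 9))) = -71.47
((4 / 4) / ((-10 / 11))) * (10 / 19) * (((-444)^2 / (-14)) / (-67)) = -1084248 / 8911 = -121.68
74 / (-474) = -37 / 237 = -0.16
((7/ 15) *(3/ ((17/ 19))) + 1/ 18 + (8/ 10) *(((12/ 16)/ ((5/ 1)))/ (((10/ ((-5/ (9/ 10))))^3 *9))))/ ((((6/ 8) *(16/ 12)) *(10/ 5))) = 601547/ 743580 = 0.81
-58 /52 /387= -29 /10062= -0.00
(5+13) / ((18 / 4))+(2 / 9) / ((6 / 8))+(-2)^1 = 62 / 27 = 2.30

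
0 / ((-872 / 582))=0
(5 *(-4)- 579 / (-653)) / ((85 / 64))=-798784 / 55505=-14.39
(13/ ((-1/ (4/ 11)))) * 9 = -468/ 11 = -42.55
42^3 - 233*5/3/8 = 1776947/24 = 74039.46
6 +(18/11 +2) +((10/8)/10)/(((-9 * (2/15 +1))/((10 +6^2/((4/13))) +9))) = 263/33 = 7.97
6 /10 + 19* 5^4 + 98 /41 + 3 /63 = 51134953 /4305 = 11878.04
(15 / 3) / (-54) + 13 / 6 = 56 / 27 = 2.07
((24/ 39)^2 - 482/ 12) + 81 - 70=-29191/ 1014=-28.79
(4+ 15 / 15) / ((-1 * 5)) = -1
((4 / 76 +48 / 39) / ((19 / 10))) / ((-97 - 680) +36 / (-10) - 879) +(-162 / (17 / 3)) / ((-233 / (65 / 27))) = 22749979765 / 77125648977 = 0.29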